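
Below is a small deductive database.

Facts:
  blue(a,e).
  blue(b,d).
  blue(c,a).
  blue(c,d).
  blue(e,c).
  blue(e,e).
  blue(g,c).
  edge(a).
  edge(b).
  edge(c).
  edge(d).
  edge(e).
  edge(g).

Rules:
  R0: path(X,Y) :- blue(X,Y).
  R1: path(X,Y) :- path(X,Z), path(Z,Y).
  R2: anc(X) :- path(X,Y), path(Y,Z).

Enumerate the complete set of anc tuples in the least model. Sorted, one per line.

round 1: derive path(a,e) via R0 from blue(a,e)
round 1: derive path(b,d) via R0 from blue(b,d)
round 1: derive path(c,a) via R0 from blue(c,a)
round 1: derive path(c,d) via R0 from blue(c,d)
round 1: derive path(e,c) via R0 from blue(e,c)
round 1: derive path(e,e) via R0 from blue(e,e)
round 1: derive path(g,c) via R0 from blue(g,c)
round 2: derive path(a,c) via R1 from path(a,e), path(e,c)
round 2: derive path(c,e) via R1 from path(c,a), path(a,e)
round 2: derive path(e,a) via R1 from path(e,c), path(c,a)
round 2: derive path(e,d) via R1 from path(e,c), path(c,d)
round 2: derive path(g,a) via R1 from path(g,c), path(c,a)
round 2: derive path(g,d) via R1 from path(g,c), path(c,d)
round 2: derive anc(a) via R2 from path(a,e), path(e,c)
round 2: derive anc(c) via R2 from path(c,a), path(a,e)
round 2: derive anc(e) via R2 from path(e,c), path(c,a)
round 2: derive anc(g) via R2 from path(g,c), path(c,a)
round 3: derive path(a,a) via R1 from path(a,c), path(c,a)
round 3: derive path(a,d) via R1 from path(a,c), path(c,d)
round 3: derive path(c,c) via R1 from path(c,a), path(a,c)
round 3: derive path(g,e) via R1 from path(g,a), path(a,e)

anc(a)
anc(c)
anc(e)
anc(g)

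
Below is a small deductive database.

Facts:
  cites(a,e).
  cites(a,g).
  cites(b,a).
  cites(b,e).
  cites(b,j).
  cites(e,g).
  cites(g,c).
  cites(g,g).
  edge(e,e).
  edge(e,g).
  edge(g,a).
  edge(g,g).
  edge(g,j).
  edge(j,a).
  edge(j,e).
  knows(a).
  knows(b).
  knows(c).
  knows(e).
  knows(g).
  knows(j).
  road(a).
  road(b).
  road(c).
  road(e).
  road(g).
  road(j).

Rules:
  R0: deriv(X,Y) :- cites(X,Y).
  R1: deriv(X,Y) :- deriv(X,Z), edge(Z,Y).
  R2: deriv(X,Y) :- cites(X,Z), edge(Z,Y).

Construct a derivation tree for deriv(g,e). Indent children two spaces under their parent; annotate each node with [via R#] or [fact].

round 1: derive deriv(a,e) via R0 from cites(a,e)
round 1: derive deriv(a,g) via R0 from cites(a,g)
round 1: derive deriv(b,a) via R0 from cites(b,a)
round 1: derive deriv(b,e) via R0 from cites(b,e)
round 1: derive deriv(b,j) via R0 from cites(b,j)
round 1: derive deriv(e,g) via R0 from cites(e,g)
round 1: derive deriv(g,c) via R0 from cites(g,c)
round 1: derive deriv(g,g) via R0 from cites(g,g)
round 1: derive deriv(a,a) via R2 from cites(a,g), edge(g,a)
round 1: derive deriv(a,j) via R2 from cites(a,g), edge(g,j)
round 1: derive deriv(b,g) via R2 from cites(b,e), edge(e,g)
round 1: derive deriv(e,a) via R2 from cites(e,g), edge(g,a)
round 1: derive deriv(e,j) via R2 from cites(e,g), edge(g,j)
round 1: derive deriv(g,a) via R2 from cites(g,g), edge(g,a)
round 1: derive deriv(g,j) via R2 from cites(g,g), edge(g,j)
round 2: derive deriv(e,e) via R1 from deriv(e,j), edge(j,e)
round 2: derive deriv(g,e) via R1 from deriv(g,j), edge(j,e)

deriv(g,e)  [via R1]
  deriv(g,j)  [via R2]
    cites(g,g)  [fact]
    edge(g,j)  [fact]
  edge(j,e)  [fact]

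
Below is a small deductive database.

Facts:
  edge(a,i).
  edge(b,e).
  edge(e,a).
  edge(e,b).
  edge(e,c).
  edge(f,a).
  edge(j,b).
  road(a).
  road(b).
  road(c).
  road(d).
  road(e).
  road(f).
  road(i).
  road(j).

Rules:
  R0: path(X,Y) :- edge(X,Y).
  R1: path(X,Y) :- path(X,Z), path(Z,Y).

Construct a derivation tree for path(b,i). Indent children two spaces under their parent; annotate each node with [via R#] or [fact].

path(b,i)  [via R1]
  path(b,a)  [via R1]
    path(b,e)  [via R0]
      edge(b,e)  [fact]
    path(e,a)  [via R0]
      edge(e,a)  [fact]
  path(a,i)  [via R0]
    edge(a,i)  [fact]

round 1: derive path(a,i) via R0 from edge(a,i)
round 1: derive path(b,e) via R0 from edge(b,e)
round 1: derive path(e,a) via R0 from edge(e,a)
round 1: derive path(e,b) via R0 from edge(e,b)
round 1: derive path(e,c) via R0 from edge(e,c)
round 1: derive path(f,a) via R0 from edge(f,a)
round 1: derive path(j,b) via R0 from edge(j,b)
round 2: derive path(b,a) via R1 from path(b,e), path(e,a)
round 2: derive path(b,b) via R1 from path(b,e), path(e,b)
round 2: derive path(b,c) via R1 from path(b,e), path(e,c)
round 2: derive path(e,e) via R1 from path(e,b), path(b,e)
round 2: derive path(e,i) via R1 from path(e,a), path(a,i)
round 2: derive path(f,i) via R1 from path(f,a), path(a,i)
round 2: derive path(j,e) via R1 from path(j,b), path(b,e)
round 3: derive path(b,i) via R1 from path(b,a), path(a,i)
round 3: derive path(j,a) via R1 from path(j,b), path(b,a)
round 3: derive path(j,c) via R1 from path(j,b), path(b,c)
round 3: derive path(j,i) via R1 from path(j,e), path(e,i)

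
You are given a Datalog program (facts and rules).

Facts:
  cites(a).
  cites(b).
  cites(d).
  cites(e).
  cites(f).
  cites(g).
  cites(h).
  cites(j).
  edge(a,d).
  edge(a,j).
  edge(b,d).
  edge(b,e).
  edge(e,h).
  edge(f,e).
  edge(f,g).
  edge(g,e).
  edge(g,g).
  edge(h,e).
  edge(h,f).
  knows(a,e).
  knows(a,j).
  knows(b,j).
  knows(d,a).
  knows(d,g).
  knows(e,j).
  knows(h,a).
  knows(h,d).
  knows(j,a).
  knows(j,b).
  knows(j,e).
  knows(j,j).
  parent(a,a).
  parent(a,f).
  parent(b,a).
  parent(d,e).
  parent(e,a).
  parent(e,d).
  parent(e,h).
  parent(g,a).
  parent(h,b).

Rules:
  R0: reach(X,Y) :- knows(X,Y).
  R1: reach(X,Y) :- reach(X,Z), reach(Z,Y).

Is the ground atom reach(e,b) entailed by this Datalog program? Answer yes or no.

yes

round 1: derive reach(a,e) via R0 from knows(a,e)
round 1: derive reach(a,j) via R0 from knows(a,j)
round 1: derive reach(b,j) via R0 from knows(b,j)
round 1: derive reach(d,a) via R0 from knows(d,a)
round 1: derive reach(d,g) via R0 from knows(d,g)
round 1: derive reach(e,j) via R0 from knows(e,j)
round 1: derive reach(h,a) via R0 from knows(h,a)
round 1: derive reach(h,d) via R0 from knows(h,d)
round 1: derive reach(j,a) via R0 from knows(j,a)
round 1: derive reach(j,b) via R0 from knows(j,b)
round 1: derive reach(j,e) via R0 from knows(j,e)
round 1: derive reach(j,j) via R0 from knows(j,j)
round 2: derive reach(a,a) via R1 from reach(a,j), reach(j,a)
round 2: derive reach(a,b) via R1 from reach(a,j), reach(j,b)
round 2: derive reach(b,a) via R1 from reach(b,j), reach(j,a)
round 2: derive reach(b,b) via R1 from reach(b,j), reach(j,b)
round 2: derive reach(b,e) via R1 from reach(b,j), reach(j,e)
round 2: derive reach(d,e) via R1 from reach(d,a), reach(a,e)
round 2: derive reach(d,j) via R1 from reach(d,a), reach(a,j)
round 2: derive reach(e,a) via R1 from reach(e,j), reach(j,a)
round 2: derive reach(e,b) via R1 from reach(e,j), reach(j,b)
round 2: derive reach(e,e) via R1 from reach(e,j), reach(j,e)
round 2: derive reach(h,e) via R1 from reach(h,a), reach(a,e)
round 2: derive reach(h,g) via R1 from reach(h,d), reach(d,g)
round 2: derive reach(h,j) via R1 from reach(h,a), reach(a,j)
round 3: derive reach(d,b) via R1 from reach(d,a), reach(a,b)
round 3: derive reach(h,b) via R1 from reach(h,a), reach(a,b)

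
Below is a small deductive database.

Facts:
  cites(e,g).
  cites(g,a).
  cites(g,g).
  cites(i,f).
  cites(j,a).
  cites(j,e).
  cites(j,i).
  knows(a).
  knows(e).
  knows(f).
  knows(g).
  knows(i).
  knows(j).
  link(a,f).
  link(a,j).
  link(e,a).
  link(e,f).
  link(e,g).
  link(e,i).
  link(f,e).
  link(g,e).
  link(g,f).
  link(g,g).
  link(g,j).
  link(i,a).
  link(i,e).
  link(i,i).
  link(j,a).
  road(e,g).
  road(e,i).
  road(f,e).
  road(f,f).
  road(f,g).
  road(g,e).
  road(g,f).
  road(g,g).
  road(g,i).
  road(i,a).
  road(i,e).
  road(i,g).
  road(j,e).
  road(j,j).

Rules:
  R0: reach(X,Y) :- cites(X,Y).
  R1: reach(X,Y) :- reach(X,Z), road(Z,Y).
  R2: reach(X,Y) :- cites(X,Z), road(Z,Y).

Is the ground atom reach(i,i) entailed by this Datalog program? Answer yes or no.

yes

round 1: derive reach(e,g) via R0 from cites(e,g)
round 1: derive reach(g,a) via R0 from cites(g,a)
round 1: derive reach(g,g) via R0 from cites(g,g)
round 1: derive reach(i,f) via R0 from cites(i,f)
round 1: derive reach(j,a) via R0 from cites(j,a)
round 1: derive reach(j,e) via R0 from cites(j,e)
round 1: derive reach(j,i) via R0 from cites(j,i)
round 1: derive reach(e,e) via R2 from cites(e,g), road(g,e)
round 1: derive reach(e,f) via R2 from cites(e,g), road(g,f)
round 1: derive reach(e,i) via R2 from cites(e,g), road(g,i)
round 1: derive reach(g,e) via R2 from cites(g,g), road(g,e)
round 1: derive reach(g,f) via R2 from cites(g,g), road(g,f)
round 1: derive reach(g,i) via R2 from cites(g,g), road(g,i)
round 1: derive reach(i,e) via R2 from cites(i,f), road(f,e)
round 1: derive reach(i,g) via R2 from cites(i,f), road(f,g)
round 1: derive reach(j,g) via R2 from cites(j,e), road(e,g)
round 2: derive reach(e,a) via R1 from reach(e,i), road(i,a)
round 2: derive reach(i,i) via R1 from reach(i,e), road(e,i)
round 2: derive reach(j,f) via R1 from reach(j,g), road(g,f)
round 3: derive reach(i,a) via R1 from reach(i,i), road(i,a)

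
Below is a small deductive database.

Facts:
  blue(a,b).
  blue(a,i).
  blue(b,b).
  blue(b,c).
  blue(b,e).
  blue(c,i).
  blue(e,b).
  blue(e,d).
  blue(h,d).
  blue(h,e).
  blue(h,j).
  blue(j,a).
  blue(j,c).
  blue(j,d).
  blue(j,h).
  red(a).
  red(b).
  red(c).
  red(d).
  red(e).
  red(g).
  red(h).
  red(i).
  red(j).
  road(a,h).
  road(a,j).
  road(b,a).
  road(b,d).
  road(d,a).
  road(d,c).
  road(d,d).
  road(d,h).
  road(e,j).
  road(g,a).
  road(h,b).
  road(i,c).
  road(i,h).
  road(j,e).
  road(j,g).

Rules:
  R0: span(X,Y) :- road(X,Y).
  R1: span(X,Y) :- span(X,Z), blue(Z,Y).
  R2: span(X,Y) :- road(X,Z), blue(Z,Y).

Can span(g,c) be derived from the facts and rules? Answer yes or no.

round 1: derive span(a,h) via R0 from road(a,h)
round 1: derive span(a,j) via R0 from road(a,j)
round 1: derive span(b,a) via R0 from road(b,a)
round 1: derive span(b,d) via R0 from road(b,d)
round 1: derive span(d,a) via R0 from road(d,a)
round 1: derive span(d,c) via R0 from road(d,c)
round 1: derive span(d,d) via R0 from road(d,d)
round 1: derive span(d,h) via R0 from road(d,h)
round 1: derive span(e,j) via R0 from road(e,j)
round 1: derive span(g,a) via R0 from road(g,a)
round 1: derive span(h,b) via R0 from road(h,b)
round 1: derive span(i,c) via R0 from road(i,c)
round 1: derive span(i,h) via R0 from road(i,h)
round 1: derive span(j,e) via R0 from road(j,e)
round 1: derive span(j,g) via R0 from road(j,g)
round 1: derive span(a,a) via R2 from road(a,j), blue(j,a)
round 1: derive span(a,c) via R2 from road(a,j), blue(j,c)
round 1: derive span(a,d) via R2 from road(a,h), blue(h,d)
round 1: derive span(a,e) via R2 from road(a,h), blue(h,e)
round 1: derive span(b,b) via R2 from road(b,a), blue(a,b)
round 1: derive span(b,i) via R2 from road(b,a), blue(a,i)
round 1: derive span(d,b) via R2 from road(d,a), blue(a,b)
round 1: derive span(d,e) via R2 from road(d,h), blue(h,e)
round 1: derive span(d,i) via R2 from road(d,a), blue(a,i)
round 1: derive span(d,j) via R2 from road(d,h), blue(h,j)
round 1: derive span(e,a) via R2 from road(e,j), blue(j,a)
round 1: derive span(e,c) via R2 from road(e,j), blue(j,c)
round 1: derive span(e,d) via R2 from road(e,j), blue(j,d)
round 1: derive span(e,h) via R2 from road(e,j), blue(j,h)
round 1: derive span(g,b) via R2 from road(g,a), blue(a,b)
round 1: derive span(g,i) via R2 from road(g,a), blue(a,i)
round 1: derive span(h,c) via R2 from road(h,b), blue(b,c)
round 1: derive span(h,e) via R2 from road(h,b), blue(b,e)
round 1: derive span(i,d) via R2 from road(i,h), blue(h,d)
round 1: derive span(i,e) via R2 from road(i,h), blue(h,e)
round 1: derive span(i,i) via R2 from road(i,c), blue(c,i)
round 1: derive span(i,j) via R2 from road(i,h), blue(h,j)
round 1: derive span(j,b) via R2 from road(j,e), blue(e,b)
round 1: derive span(j,d) via R2 from road(j,e), blue(e,d)
round 2: derive span(a,b) via R1 from span(a,a), blue(a,b)
round 2: derive span(a,i) via R1 from span(a,a), blue(a,i)
round 2: derive span(b,c) via R1 from span(b,b), blue(b,c)
round 2: derive span(b,e) via R1 from span(b,b), blue(b,e)
round 2: derive span(e,b) via R1 from span(e,a), blue(a,b)
round 2: derive span(e,e) via R1 from span(e,h), blue(h,e)
round 2: derive span(e,i) via R1 from span(e,a), blue(a,i)
round 2: derive span(g,c) via R1 from span(g,b), blue(b,c)
round 2: derive span(g,e) via R1 from span(g,b), blue(b,e)
round 2: derive span(h,d) via R1 from span(h,e), blue(e,d)
round 2: derive span(h,i) via R1 from span(h,c), blue(c,i)
round 2: derive span(i,a) via R1 from span(i,j), blue(j,a)
round 2: derive span(i,b) via R1 from span(i,e), blue(e,b)
round 2: derive span(j,c) via R1 from span(j,b), blue(b,c)
round 3: derive span(g,d) via R1 from span(g,e), blue(e,d)
round 3: derive span(j,i) via R1 from span(j,c), blue(c,i)

yes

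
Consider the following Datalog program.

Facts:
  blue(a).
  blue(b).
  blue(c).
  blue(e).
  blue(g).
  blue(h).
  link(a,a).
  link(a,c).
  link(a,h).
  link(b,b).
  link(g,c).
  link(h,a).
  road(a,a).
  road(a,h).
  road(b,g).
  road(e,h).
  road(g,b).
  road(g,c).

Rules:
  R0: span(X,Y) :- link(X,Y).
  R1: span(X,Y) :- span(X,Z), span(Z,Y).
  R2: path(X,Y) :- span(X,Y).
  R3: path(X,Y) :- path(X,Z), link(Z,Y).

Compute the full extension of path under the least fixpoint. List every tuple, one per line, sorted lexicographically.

path(a,a)
path(a,c)
path(a,h)
path(b,b)
path(g,c)
path(h,a)
path(h,c)
path(h,h)

round 1: derive span(a,a) via R0 from link(a,a)
round 1: derive span(a,c) via R0 from link(a,c)
round 1: derive span(a,h) via R0 from link(a,h)
round 1: derive span(b,b) via R0 from link(b,b)
round 1: derive span(g,c) via R0 from link(g,c)
round 1: derive span(h,a) via R0 from link(h,a)
round 2: derive span(h,c) via R1 from span(h,a), span(a,c)
round 2: derive span(h,h) via R1 from span(h,a), span(a,h)
round 2: derive path(a,a) via R2 from span(a,a)
round 2: derive path(a,c) via R2 from span(a,c)
round 2: derive path(a,h) via R2 from span(a,h)
round 2: derive path(b,b) via R2 from span(b,b)
round 2: derive path(g,c) via R2 from span(g,c)
round 2: derive path(h,a) via R2 from span(h,a)
round 3: derive path(h,c) via R2 from span(h,c)
round 3: derive path(h,h) via R2 from span(h,h)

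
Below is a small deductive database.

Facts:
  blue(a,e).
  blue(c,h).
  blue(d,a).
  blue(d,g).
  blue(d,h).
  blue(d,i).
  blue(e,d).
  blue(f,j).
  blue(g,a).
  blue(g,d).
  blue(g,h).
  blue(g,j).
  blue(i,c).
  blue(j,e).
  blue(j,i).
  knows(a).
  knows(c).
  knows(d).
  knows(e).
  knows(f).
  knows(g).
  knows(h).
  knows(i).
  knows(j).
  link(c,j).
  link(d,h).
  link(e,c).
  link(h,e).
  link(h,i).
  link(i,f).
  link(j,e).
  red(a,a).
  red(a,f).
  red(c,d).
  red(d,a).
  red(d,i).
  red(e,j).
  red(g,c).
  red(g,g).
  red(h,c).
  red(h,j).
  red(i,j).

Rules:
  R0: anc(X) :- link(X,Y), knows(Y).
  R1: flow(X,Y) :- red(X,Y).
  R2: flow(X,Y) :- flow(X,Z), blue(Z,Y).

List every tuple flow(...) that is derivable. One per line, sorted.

round 1: derive flow(a,a) via R1 from red(a,a)
round 1: derive flow(a,f) via R1 from red(a,f)
round 1: derive flow(c,d) via R1 from red(c,d)
round 1: derive flow(d,a) via R1 from red(d,a)
round 1: derive flow(d,i) via R1 from red(d,i)
round 1: derive flow(e,j) via R1 from red(e,j)
round 1: derive flow(g,c) via R1 from red(g,c)
round 1: derive flow(g,g) via R1 from red(g,g)
round 1: derive flow(h,c) via R1 from red(h,c)
round 1: derive flow(h,j) via R1 from red(h,j)
round 1: derive flow(i,j) via R1 from red(i,j)
round 2: derive flow(a,e) via R2 from flow(a,a), blue(a,e)
round 2: derive flow(a,j) via R2 from flow(a,f), blue(f,j)
round 2: derive flow(c,a) via R2 from flow(c,d), blue(d,a)
round 2: derive flow(c,g) via R2 from flow(c,d), blue(d,g)
round 2: derive flow(c,h) via R2 from flow(c,d), blue(d,h)
round 2: derive flow(c,i) via R2 from flow(c,d), blue(d,i)
round 2: derive flow(d,c) via R2 from flow(d,i), blue(i,c)
round 2: derive flow(d,e) via R2 from flow(d,a), blue(a,e)
round 2: derive flow(e,e) via R2 from flow(e,j), blue(j,e)
round 2: derive flow(e,i) via R2 from flow(e,j), blue(j,i)
round 2: derive flow(g,a) via R2 from flow(g,g), blue(g,a)
round 2: derive flow(g,d) via R2 from flow(g,g), blue(g,d)
round 2: derive flow(g,h) via R2 from flow(g,c), blue(c,h)
round 2: derive flow(g,j) via R2 from flow(g,g), blue(g,j)
round 2: derive flow(h,e) via R2 from flow(h,j), blue(j,e)
round 2: derive flow(h,h) via R2 from flow(h,c), blue(c,h)
round 2: derive flow(h,i) via R2 from flow(h,j), blue(j,i)
round 2: derive flow(i,e) via R2 from flow(i,j), blue(j,e)
round 2: derive flow(i,i) via R2 from flow(i,j), blue(j,i)
round 3: derive flow(a,d) via R2 from flow(a,e), blue(e,d)
round 3: derive flow(a,i) via R2 from flow(a,j), blue(j,i)
round 3: derive flow(c,c) via R2 from flow(c,i), blue(i,c)
round 3: derive flow(c,e) via R2 from flow(c,a), blue(a,e)
round 3: derive flow(c,j) via R2 from flow(c,g), blue(g,j)
round 3: derive flow(d,d) via R2 from flow(d,e), blue(e,d)
round 3: derive flow(d,h) via R2 from flow(d,c), blue(c,h)
round 3: derive flow(e,c) via R2 from flow(e,i), blue(i,c)
round 3: derive flow(e,d) via R2 from flow(e,e), blue(e,d)
round 3: derive flow(g,e) via R2 from flow(g,a), blue(a,e)
round 3: derive flow(g,i) via R2 from flow(g,d), blue(d,i)
round 3: derive flow(h,d) via R2 from flow(h,e), blue(e,d)
round 3: derive flow(i,c) via R2 from flow(i,i), blue(i,c)
round 3: derive flow(i,d) via R2 from flow(i,e), blue(e,d)
round 4: derive flow(a,c) via R2 from flow(a,i), blue(i,c)
round 4: derive flow(a,g) via R2 from flow(a,d), blue(d,g)
round 4: derive flow(a,h) via R2 from flow(a,d), blue(d,h)
round 4: derive flow(d,g) via R2 from flow(d,d), blue(d,g)
round 4: derive flow(e,a) via R2 from flow(e,d), blue(d,a)
round 4: derive flow(e,g) via R2 from flow(e,d), blue(d,g)
round 4: derive flow(e,h) via R2 from flow(e,c), blue(c,h)
round 4: derive flow(h,a) via R2 from flow(h,d), blue(d,a)
round 4: derive flow(h,g) via R2 from flow(h,d), blue(d,g)
round 4: derive flow(i,a) via R2 from flow(i,d), blue(d,a)
round 4: derive flow(i,g) via R2 from flow(i,d), blue(d,g)
round 4: derive flow(i,h) via R2 from flow(i,c), blue(c,h)
round 5: derive flow(d,j) via R2 from flow(d,g), blue(g,j)

flow(a,a)
flow(a,c)
flow(a,d)
flow(a,e)
flow(a,f)
flow(a,g)
flow(a,h)
flow(a,i)
flow(a,j)
flow(c,a)
flow(c,c)
flow(c,d)
flow(c,e)
flow(c,g)
flow(c,h)
flow(c,i)
flow(c,j)
flow(d,a)
flow(d,c)
flow(d,d)
flow(d,e)
flow(d,g)
flow(d,h)
flow(d,i)
flow(d,j)
flow(e,a)
flow(e,c)
flow(e,d)
flow(e,e)
flow(e,g)
flow(e,h)
flow(e,i)
flow(e,j)
flow(g,a)
flow(g,c)
flow(g,d)
flow(g,e)
flow(g,g)
flow(g,h)
flow(g,i)
flow(g,j)
flow(h,a)
flow(h,c)
flow(h,d)
flow(h,e)
flow(h,g)
flow(h,h)
flow(h,i)
flow(h,j)
flow(i,a)
flow(i,c)
flow(i,d)
flow(i,e)
flow(i,g)
flow(i,h)
flow(i,i)
flow(i,j)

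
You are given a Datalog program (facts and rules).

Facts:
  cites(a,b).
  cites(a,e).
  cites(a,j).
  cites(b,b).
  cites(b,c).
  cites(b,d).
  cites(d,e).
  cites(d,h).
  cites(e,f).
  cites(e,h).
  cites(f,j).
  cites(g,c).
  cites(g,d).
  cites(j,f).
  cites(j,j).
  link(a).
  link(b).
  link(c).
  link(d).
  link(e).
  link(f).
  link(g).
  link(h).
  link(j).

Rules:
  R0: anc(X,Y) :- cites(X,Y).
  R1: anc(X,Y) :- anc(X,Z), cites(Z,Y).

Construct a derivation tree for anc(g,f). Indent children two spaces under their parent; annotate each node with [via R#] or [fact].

anc(g,f)  [via R1]
  anc(g,e)  [via R1]
    anc(g,d)  [via R0]
      cites(g,d)  [fact]
    cites(d,e)  [fact]
  cites(e,f)  [fact]

round 1: derive anc(a,b) via R0 from cites(a,b)
round 1: derive anc(a,e) via R0 from cites(a,e)
round 1: derive anc(a,j) via R0 from cites(a,j)
round 1: derive anc(b,b) via R0 from cites(b,b)
round 1: derive anc(b,c) via R0 from cites(b,c)
round 1: derive anc(b,d) via R0 from cites(b,d)
round 1: derive anc(d,e) via R0 from cites(d,e)
round 1: derive anc(d,h) via R0 from cites(d,h)
round 1: derive anc(e,f) via R0 from cites(e,f)
round 1: derive anc(e,h) via R0 from cites(e,h)
round 1: derive anc(f,j) via R0 from cites(f,j)
round 1: derive anc(g,c) via R0 from cites(g,c)
round 1: derive anc(g,d) via R0 from cites(g,d)
round 1: derive anc(j,f) via R0 from cites(j,f)
round 1: derive anc(j,j) via R0 from cites(j,j)
round 2: derive anc(a,c) via R1 from anc(a,b), cites(b,c)
round 2: derive anc(a,d) via R1 from anc(a,b), cites(b,d)
round 2: derive anc(a,f) via R1 from anc(a,e), cites(e,f)
round 2: derive anc(a,h) via R1 from anc(a,e), cites(e,h)
round 2: derive anc(b,e) via R1 from anc(b,d), cites(d,e)
round 2: derive anc(b,h) via R1 from anc(b,d), cites(d,h)
round 2: derive anc(d,f) via R1 from anc(d,e), cites(e,f)
round 2: derive anc(e,j) via R1 from anc(e,f), cites(f,j)
round 2: derive anc(f,f) via R1 from anc(f,j), cites(j,f)
round 2: derive anc(g,e) via R1 from anc(g,d), cites(d,e)
round 2: derive anc(g,h) via R1 from anc(g,d), cites(d,h)
round 3: derive anc(b,f) via R1 from anc(b,e), cites(e,f)
round 3: derive anc(d,j) via R1 from anc(d,f), cites(f,j)
round 3: derive anc(g,f) via R1 from anc(g,e), cites(e,f)
round 4: derive anc(b,j) via R1 from anc(b,f), cites(f,j)
round 4: derive anc(g,j) via R1 from anc(g,f), cites(f,j)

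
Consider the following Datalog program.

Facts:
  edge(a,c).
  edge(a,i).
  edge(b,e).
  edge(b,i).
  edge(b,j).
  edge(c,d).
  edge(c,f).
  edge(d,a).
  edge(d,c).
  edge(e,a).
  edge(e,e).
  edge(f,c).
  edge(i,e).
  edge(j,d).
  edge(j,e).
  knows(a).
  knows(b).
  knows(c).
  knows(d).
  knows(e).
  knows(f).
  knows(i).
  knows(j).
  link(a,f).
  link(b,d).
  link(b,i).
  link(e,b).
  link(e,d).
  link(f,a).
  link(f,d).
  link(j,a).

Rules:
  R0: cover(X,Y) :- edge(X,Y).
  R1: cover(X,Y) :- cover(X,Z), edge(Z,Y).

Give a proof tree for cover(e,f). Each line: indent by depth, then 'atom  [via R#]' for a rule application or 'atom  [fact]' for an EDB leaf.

round 1: derive cover(a,c) via R0 from edge(a,c)
round 1: derive cover(a,i) via R0 from edge(a,i)
round 1: derive cover(b,e) via R0 from edge(b,e)
round 1: derive cover(b,i) via R0 from edge(b,i)
round 1: derive cover(b,j) via R0 from edge(b,j)
round 1: derive cover(c,d) via R0 from edge(c,d)
round 1: derive cover(c,f) via R0 from edge(c,f)
round 1: derive cover(d,a) via R0 from edge(d,a)
round 1: derive cover(d,c) via R0 from edge(d,c)
round 1: derive cover(e,a) via R0 from edge(e,a)
round 1: derive cover(e,e) via R0 from edge(e,e)
round 1: derive cover(f,c) via R0 from edge(f,c)
round 1: derive cover(i,e) via R0 from edge(i,e)
round 1: derive cover(j,d) via R0 from edge(j,d)
round 1: derive cover(j,e) via R0 from edge(j,e)
round 2: derive cover(a,d) via R1 from cover(a,c), edge(c,d)
round 2: derive cover(a,e) via R1 from cover(a,i), edge(i,e)
round 2: derive cover(a,f) via R1 from cover(a,c), edge(c,f)
round 2: derive cover(b,a) via R1 from cover(b,e), edge(e,a)
round 2: derive cover(b,d) via R1 from cover(b,j), edge(j,d)
round 2: derive cover(c,a) via R1 from cover(c,d), edge(d,a)
round 2: derive cover(c,c) via R1 from cover(c,d), edge(d,c)
round 2: derive cover(d,d) via R1 from cover(d,c), edge(c,d)
round 2: derive cover(d,f) via R1 from cover(d,c), edge(c,f)
round 2: derive cover(d,i) via R1 from cover(d,a), edge(a,i)
round 2: derive cover(e,c) via R1 from cover(e,a), edge(a,c)
round 2: derive cover(e,i) via R1 from cover(e,a), edge(a,i)
round 2: derive cover(f,d) via R1 from cover(f,c), edge(c,d)
round 2: derive cover(f,f) via R1 from cover(f,c), edge(c,f)
round 2: derive cover(i,a) via R1 from cover(i,e), edge(e,a)
round 2: derive cover(j,a) via R1 from cover(j,d), edge(d,a)
round 2: derive cover(j,c) via R1 from cover(j,d), edge(d,c)
round 3: derive cover(a,a) via R1 from cover(a,d), edge(d,a)
round 3: derive cover(b,c) via R1 from cover(b,a), edge(a,c)
round 3: derive cover(c,i) via R1 from cover(c,a), edge(a,i)
round 3: derive cover(d,e) via R1 from cover(d,i), edge(i,e)
round 3: derive cover(e,d) via R1 from cover(e,c), edge(c,d)
round 3: derive cover(e,f) via R1 from cover(e,c), edge(c,f)
round 3: derive cover(f,a) via R1 from cover(f,d), edge(d,a)
round 3: derive cover(i,c) via R1 from cover(i,a), edge(a,c)
round 3: derive cover(i,i) via R1 from cover(i,a), edge(a,i)
round 3: derive cover(j,f) via R1 from cover(j,c), edge(c,f)
round 3: derive cover(j,i) via R1 from cover(j,a), edge(a,i)
round 4: derive cover(b,f) via R1 from cover(b,c), edge(c,f)
round 4: derive cover(c,e) via R1 from cover(c,i), edge(i,e)
round 4: derive cover(f,i) via R1 from cover(f,a), edge(a,i)
round 4: derive cover(i,d) via R1 from cover(i,c), edge(c,d)
round 4: derive cover(i,f) via R1 from cover(i,c), edge(c,f)
round 5: derive cover(f,e) via R1 from cover(f,i), edge(i,e)

cover(e,f)  [via R1]
  cover(e,c)  [via R1]
    cover(e,a)  [via R0]
      edge(e,a)  [fact]
    edge(a,c)  [fact]
  edge(c,f)  [fact]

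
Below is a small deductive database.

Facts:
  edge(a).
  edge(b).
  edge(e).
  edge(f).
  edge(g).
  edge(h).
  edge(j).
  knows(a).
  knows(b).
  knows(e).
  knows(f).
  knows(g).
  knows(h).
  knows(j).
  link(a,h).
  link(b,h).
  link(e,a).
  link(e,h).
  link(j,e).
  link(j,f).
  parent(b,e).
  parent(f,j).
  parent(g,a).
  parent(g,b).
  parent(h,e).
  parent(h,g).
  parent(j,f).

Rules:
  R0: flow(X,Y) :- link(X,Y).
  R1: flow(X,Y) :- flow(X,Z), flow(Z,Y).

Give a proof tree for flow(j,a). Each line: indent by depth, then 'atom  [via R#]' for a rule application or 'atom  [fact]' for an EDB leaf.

flow(j,a)  [via R1]
  flow(j,e)  [via R0]
    link(j,e)  [fact]
  flow(e,a)  [via R0]
    link(e,a)  [fact]

round 1: derive flow(a,h) via R0 from link(a,h)
round 1: derive flow(b,h) via R0 from link(b,h)
round 1: derive flow(e,a) via R0 from link(e,a)
round 1: derive flow(e,h) via R0 from link(e,h)
round 1: derive flow(j,e) via R0 from link(j,e)
round 1: derive flow(j,f) via R0 from link(j,f)
round 2: derive flow(j,a) via R1 from flow(j,e), flow(e,a)
round 2: derive flow(j,h) via R1 from flow(j,e), flow(e,h)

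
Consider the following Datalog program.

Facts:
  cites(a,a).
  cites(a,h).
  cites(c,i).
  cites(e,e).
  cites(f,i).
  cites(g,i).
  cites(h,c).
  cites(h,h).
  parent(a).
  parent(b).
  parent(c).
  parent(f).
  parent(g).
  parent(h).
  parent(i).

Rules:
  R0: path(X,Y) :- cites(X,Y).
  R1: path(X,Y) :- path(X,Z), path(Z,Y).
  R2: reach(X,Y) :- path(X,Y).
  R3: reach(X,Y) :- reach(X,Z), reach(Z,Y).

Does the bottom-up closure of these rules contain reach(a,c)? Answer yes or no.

yes

round 1: derive path(a,a) via R0 from cites(a,a)
round 1: derive path(a,h) via R0 from cites(a,h)
round 1: derive path(c,i) via R0 from cites(c,i)
round 1: derive path(e,e) via R0 from cites(e,e)
round 1: derive path(f,i) via R0 from cites(f,i)
round 1: derive path(g,i) via R0 from cites(g,i)
round 1: derive path(h,c) via R0 from cites(h,c)
round 1: derive path(h,h) via R0 from cites(h,h)
round 2: derive path(a,c) via R1 from path(a,h), path(h,c)
round 2: derive path(h,i) via R1 from path(h,c), path(c,i)
round 2: derive reach(a,a) via R2 from path(a,a)
round 2: derive reach(a,h) via R2 from path(a,h)
round 2: derive reach(c,i) via R2 from path(c,i)
round 2: derive reach(e,e) via R2 from path(e,e)
round 2: derive reach(f,i) via R2 from path(f,i)
round 2: derive reach(g,i) via R2 from path(g,i)
round 2: derive reach(h,c) via R2 from path(h,c)
round 2: derive reach(h,h) via R2 from path(h,h)
round 3: derive path(a,i) via R1 from path(a,c), path(c,i)
round 3: derive reach(a,c) via R2 from path(a,c)
round 3: derive reach(h,i) via R2 from path(h,i)
round 4: derive reach(a,i) via R2 from path(a,i)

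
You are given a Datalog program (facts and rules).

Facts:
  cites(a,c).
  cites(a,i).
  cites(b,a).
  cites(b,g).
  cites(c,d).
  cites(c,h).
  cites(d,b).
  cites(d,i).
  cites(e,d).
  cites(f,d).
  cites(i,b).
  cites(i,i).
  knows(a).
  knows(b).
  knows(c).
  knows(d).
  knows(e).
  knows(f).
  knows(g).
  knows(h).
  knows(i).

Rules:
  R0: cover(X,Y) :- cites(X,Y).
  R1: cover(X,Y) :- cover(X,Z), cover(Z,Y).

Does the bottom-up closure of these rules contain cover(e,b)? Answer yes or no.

round 1: derive cover(a,c) via R0 from cites(a,c)
round 1: derive cover(a,i) via R0 from cites(a,i)
round 1: derive cover(b,a) via R0 from cites(b,a)
round 1: derive cover(b,g) via R0 from cites(b,g)
round 1: derive cover(c,d) via R0 from cites(c,d)
round 1: derive cover(c,h) via R0 from cites(c,h)
round 1: derive cover(d,b) via R0 from cites(d,b)
round 1: derive cover(d,i) via R0 from cites(d,i)
round 1: derive cover(e,d) via R0 from cites(e,d)
round 1: derive cover(f,d) via R0 from cites(f,d)
round 1: derive cover(i,b) via R0 from cites(i,b)
round 1: derive cover(i,i) via R0 from cites(i,i)
round 2: derive cover(a,b) via R1 from cover(a,i), cover(i,b)
round 2: derive cover(a,d) via R1 from cover(a,c), cover(c,d)
round 2: derive cover(a,h) via R1 from cover(a,c), cover(c,h)
round 2: derive cover(b,c) via R1 from cover(b,a), cover(a,c)
round 2: derive cover(b,i) via R1 from cover(b,a), cover(a,i)
round 2: derive cover(c,b) via R1 from cover(c,d), cover(d,b)
round 2: derive cover(c,i) via R1 from cover(c,d), cover(d,i)
round 2: derive cover(d,a) via R1 from cover(d,b), cover(b,a)
round 2: derive cover(d,g) via R1 from cover(d,b), cover(b,g)
round 2: derive cover(e,b) via R1 from cover(e,d), cover(d,b)
round 2: derive cover(e,i) via R1 from cover(e,d), cover(d,i)
round 2: derive cover(f,b) via R1 from cover(f,d), cover(d,b)
round 2: derive cover(f,i) via R1 from cover(f,d), cover(d,i)
round 2: derive cover(i,a) via R1 from cover(i,b), cover(b,a)
round 2: derive cover(i,g) via R1 from cover(i,b), cover(b,g)
round 3: derive cover(a,a) via R1 from cover(a,b), cover(b,a)
round 3: derive cover(a,g) via R1 from cover(a,b), cover(b,g)
round 3: derive cover(b,b) via R1 from cover(b,a), cover(a,b)
round 3: derive cover(b,d) via R1 from cover(b,a), cover(a,d)
round 3: derive cover(b,h) via R1 from cover(b,a), cover(a,h)
round 3: derive cover(c,a) via R1 from cover(c,b), cover(b,a)
round 3: derive cover(c,c) via R1 from cover(c,b), cover(b,c)
round 3: derive cover(c,g) via R1 from cover(c,b), cover(b,g)
round 3: derive cover(d,c) via R1 from cover(d,a), cover(a,c)
round 3: derive cover(d,d) via R1 from cover(d,a), cover(a,d)
round 3: derive cover(d,h) via R1 from cover(d,a), cover(a,h)
round 3: derive cover(e,a) via R1 from cover(e,b), cover(b,a)
round 3: derive cover(e,c) via R1 from cover(e,b), cover(b,c)
round 3: derive cover(e,g) via R1 from cover(e,b), cover(b,g)
round 3: derive cover(f,a) via R1 from cover(f,b), cover(b,a)
round 3: derive cover(f,c) via R1 from cover(f,b), cover(b,c)
round 3: derive cover(f,g) via R1 from cover(f,b), cover(b,g)
round 3: derive cover(i,c) via R1 from cover(i,a), cover(a,c)
round 3: derive cover(i,d) via R1 from cover(i,a), cover(a,d)
round 3: derive cover(i,h) via R1 from cover(i,a), cover(a,h)
round 4: derive cover(e,h) via R1 from cover(e,a), cover(a,h)
round 4: derive cover(f,h) via R1 from cover(f,a), cover(a,h)

yes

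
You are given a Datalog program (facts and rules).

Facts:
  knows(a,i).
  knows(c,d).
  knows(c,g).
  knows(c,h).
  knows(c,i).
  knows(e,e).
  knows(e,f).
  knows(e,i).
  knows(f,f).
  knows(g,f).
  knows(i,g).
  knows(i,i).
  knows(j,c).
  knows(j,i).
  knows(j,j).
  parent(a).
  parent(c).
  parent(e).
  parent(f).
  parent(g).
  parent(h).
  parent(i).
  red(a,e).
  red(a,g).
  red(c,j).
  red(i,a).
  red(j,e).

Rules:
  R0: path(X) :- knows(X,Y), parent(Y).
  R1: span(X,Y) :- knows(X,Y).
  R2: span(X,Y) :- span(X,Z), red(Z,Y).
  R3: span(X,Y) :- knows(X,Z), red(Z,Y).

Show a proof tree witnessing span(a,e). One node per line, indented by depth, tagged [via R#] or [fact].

span(a,e)  [via R2]
  span(a,a)  [via R3]
    knows(a,i)  [fact]
    red(i,a)  [fact]
  red(a,e)  [fact]

round 1: derive span(a,i) via R1 from knows(a,i)
round 1: derive span(c,d) via R1 from knows(c,d)
round 1: derive span(c,g) via R1 from knows(c,g)
round 1: derive span(c,h) via R1 from knows(c,h)
round 1: derive span(c,i) via R1 from knows(c,i)
round 1: derive span(e,e) via R1 from knows(e,e)
round 1: derive span(e,f) via R1 from knows(e,f)
round 1: derive span(e,i) via R1 from knows(e,i)
round 1: derive span(f,f) via R1 from knows(f,f)
round 1: derive span(g,f) via R1 from knows(g,f)
round 1: derive span(i,g) via R1 from knows(i,g)
round 1: derive span(i,i) via R1 from knows(i,i)
round 1: derive span(j,c) via R1 from knows(j,c)
round 1: derive span(j,i) via R1 from knows(j,i)
round 1: derive span(j,j) via R1 from knows(j,j)
round 1: derive span(a,a) via R3 from knows(a,i), red(i,a)
round 1: derive span(c,a) via R3 from knows(c,i), red(i,a)
round 1: derive span(e,a) via R3 from knows(e,i), red(i,a)
round 1: derive span(i,a) via R3 from knows(i,i), red(i,a)
round 1: derive span(j,a) via R3 from knows(j,i), red(i,a)
round 1: derive span(j,e) via R3 from knows(j,j), red(j,e)
round 2: derive span(a,e) via R2 from span(a,a), red(a,e)
round 2: derive span(a,g) via R2 from span(a,a), red(a,g)
round 2: derive span(c,e) via R2 from span(c,a), red(a,e)
round 2: derive span(e,g) via R2 from span(e,a), red(a,g)
round 2: derive span(i,e) via R2 from span(i,a), red(a,e)
round 2: derive span(j,g) via R2 from span(j,a), red(a,g)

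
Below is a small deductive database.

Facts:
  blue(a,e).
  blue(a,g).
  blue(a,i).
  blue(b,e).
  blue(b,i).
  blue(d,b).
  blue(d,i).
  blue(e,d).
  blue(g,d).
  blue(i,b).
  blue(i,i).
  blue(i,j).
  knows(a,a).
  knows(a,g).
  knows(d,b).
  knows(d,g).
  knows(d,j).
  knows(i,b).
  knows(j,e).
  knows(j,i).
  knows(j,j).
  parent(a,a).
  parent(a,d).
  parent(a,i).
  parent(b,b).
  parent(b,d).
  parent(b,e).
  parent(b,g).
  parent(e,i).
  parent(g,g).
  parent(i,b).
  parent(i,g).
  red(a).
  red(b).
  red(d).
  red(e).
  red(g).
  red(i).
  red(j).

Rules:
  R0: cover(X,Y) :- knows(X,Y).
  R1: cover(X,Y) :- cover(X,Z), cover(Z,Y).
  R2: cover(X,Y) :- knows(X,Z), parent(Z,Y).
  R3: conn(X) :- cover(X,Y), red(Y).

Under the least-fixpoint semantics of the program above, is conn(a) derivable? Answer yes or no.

yes

round 1: derive cover(a,a) via R0 from knows(a,a)
round 1: derive cover(a,g) via R0 from knows(a,g)
round 1: derive cover(d,b) via R0 from knows(d,b)
round 1: derive cover(d,g) via R0 from knows(d,g)
round 1: derive cover(d,j) via R0 from knows(d,j)
round 1: derive cover(i,b) via R0 from knows(i,b)
round 1: derive cover(j,e) via R0 from knows(j,e)
round 1: derive cover(j,i) via R0 from knows(j,i)
round 1: derive cover(j,j) via R0 from knows(j,j)
round 1: derive cover(a,d) via R2 from knows(a,a), parent(a,d)
round 1: derive cover(a,i) via R2 from knows(a,a), parent(a,i)
round 1: derive cover(d,d) via R2 from knows(d,b), parent(b,d)
round 1: derive cover(d,e) via R2 from knows(d,b), parent(b,e)
round 1: derive cover(i,d) via R2 from knows(i,b), parent(b,d)
round 1: derive cover(i,e) via R2 from knows(i,b), parent(b,e)
round 1: derive cover(i,g) via R2 from knows(i,b), parent(b,g)
round 1: derive cover(j,b) via R2 from knows(j,i), parent(i,b)
round 1: derive cover(j,g) via R2 from knows(j,i), parent(i,g)
round 2: derive cover(a,b) via R1 from cover(a,d), cover(d,b)
round 2: derive cover(a,e) via R1 from cover(a,d), cover(d,e)
round 2: derive cover(a,j) via R1 from cover(a,d), cover(d,j)
round 2: derive cover(d,i) via R1 from cover(d,j), cover(j,i)
round 2: derive cover(i,j) via R1 from cover(i,d), cover(d,j)
round 2: derive cover(j,d) via R1 from cover(j,i), cover(i,d)
round 2: derive conn(a) via R3 from cover(a,a), red(a)
round 2: derive conn(d) via R3 from cover(d,b), red(b)
round 2: derive conn(i) via R3 from cover(i,b), red(b)
round 2: derive conn(j) via R3 from cover(j,b), red(b)
round 3: derive cover(i,i) via R1 from cover(i,d), cover(d,i)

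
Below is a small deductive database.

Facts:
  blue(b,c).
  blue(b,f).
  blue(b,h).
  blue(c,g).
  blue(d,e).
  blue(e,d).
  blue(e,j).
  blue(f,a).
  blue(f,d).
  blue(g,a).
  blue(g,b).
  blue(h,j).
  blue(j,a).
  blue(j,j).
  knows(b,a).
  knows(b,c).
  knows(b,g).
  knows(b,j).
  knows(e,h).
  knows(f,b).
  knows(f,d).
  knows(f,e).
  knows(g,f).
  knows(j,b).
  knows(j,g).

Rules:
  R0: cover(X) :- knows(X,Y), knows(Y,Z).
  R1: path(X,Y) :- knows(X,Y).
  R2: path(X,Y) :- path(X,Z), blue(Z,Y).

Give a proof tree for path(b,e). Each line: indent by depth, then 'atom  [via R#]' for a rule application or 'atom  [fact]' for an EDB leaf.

path(b,e)  [via R2]
  path(b,d)  [via R2]
    path(b,f)  [via R2]
      path(b,b)  [via R2]
        path(b,g)  [via R1]
          knows(b,g)  [fact]
        blue(g,b)  [fact]
      blue(b,f)  [fact]
    blue(f,d)  [fact]
  blue(d,e)  [fact]

round 1: derive path(b,a) via R1 from knows(b,a)
round 1: derive path(b,c) via R1 from knows(b,c)
round 1: derive path(b,g) via R1 from knows(b,g)
round 1: derive path(b,j) via R1 from knows(b,j)
round 1: derive path(e,h) via R1 from knows(e,h)
round 1: derive path(f,b) via R1 from knows(f,b)
round 1: derive path(f,d) via R1 from knows(f,d)
round 1: derive path(f,e) via R1 from knows(f,e)
round 1: derive path(g,f) via R1 from knows(g,f)
round 1: derive path(j,b) via R1 from knows(j,b)
round 1: derive path(j,g) via R1 from knows(j,g)
round 2: derive path(b,b) via R2 from path(b,g), blue(g,b)
round 2: derive path(e,j) via R2 from path(e,h), blue(h,j)
round 2: derive path(f,c) via R2 from path(f,b), blue(b,c)
round 2: derive path(f,f) via R2 from path(f,b), blue(b,f)
round 2: derive path(f,h) via R2 from path(f,b), blue(b,h)
round 2: derive path(f,j) via R2 from path(f,e), blue(e,j)
round 2: derive path(g,a) via R2 from path(g,f), blue(f,a)
round 2: derive path(g,d) via R2 from path(g,f), blue(f,d)
round 2: derive path(j,a) via R2 from path(j,g), blue(g,a)
round 2: derive path(j,c) via R2 from path(j,b), blue(b,c)
round 2: derive path(j,f) via R2 from path(j,b), blue(b,f)
round 2: derive path(j,h) via R2 from path(j,b), blue(b,h)
round 3: derive path(b,f) via R2 from path(b,b), blue(b,f)
round 3: derive path(b,h) via R2 from path(b,b), blue(b,h)
round 3: derive path(e,a) via R2 from path(e,j), blue(j,a)
round 3: derive path(f,a) via R2 from path(f,f), blue(f,a)
round 3: derive path(f,g) via R2 from path(f,c), blue(c,g)
round 3: derive path(g,e) via R2 from path(g,d), blue(d,e)
round 3: derive path(j,d) via R2 from path(j,f), blue(f,d)
round 3: derive path(j,j) via R2 from path(j,h), blue(h,j)
round 4: derive path(b,d) via R2 from path(b,f), blue(f,d)
round 4: derive path(g,j) via R2 from path(g,e), blue(e,j)
round 4: derive path(j,e) via R2 from path(j,d), blue(d,e)
round 5: derive path(b,e) via R2 from path(b,d), blue(d,e)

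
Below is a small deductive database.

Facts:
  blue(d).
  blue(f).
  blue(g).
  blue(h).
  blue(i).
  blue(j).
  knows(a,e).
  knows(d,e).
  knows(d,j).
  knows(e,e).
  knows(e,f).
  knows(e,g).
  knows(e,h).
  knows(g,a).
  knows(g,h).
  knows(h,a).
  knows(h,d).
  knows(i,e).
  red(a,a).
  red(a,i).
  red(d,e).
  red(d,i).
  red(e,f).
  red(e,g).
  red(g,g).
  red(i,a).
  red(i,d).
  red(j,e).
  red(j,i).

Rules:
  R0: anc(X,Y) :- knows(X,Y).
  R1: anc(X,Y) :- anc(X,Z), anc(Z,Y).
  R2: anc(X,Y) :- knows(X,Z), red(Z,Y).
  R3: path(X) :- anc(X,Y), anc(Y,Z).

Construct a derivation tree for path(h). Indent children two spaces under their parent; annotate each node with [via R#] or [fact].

path(h)  [via R3]
  anc(h,a)  [via R0]
    knows(h,a)  [fact]
  anc(a,e)  [via R0]
    knows(a,e)  [fact]

round 1: derive anc(a,e) via R0 from knows(a,e)
round 1: derive anc(d,e) via R0 from knows(d,e)
round 1: derive anc(d,j) via R0 from knows(d,j)
round 1: derive anc(e,e) via R0 from knows(e,e)
round 1: derive anc(e,f) via R0 from knows(e,f)
round 1: derive anc(e,g) via R0 from knows(e,g)
round 1: derive anc(e,h) via R0 from knows(e,h)
round 1: derive anc(g,a) via R0 from knows(g,a)
round 1: derive anc(g,h) via R0 from knows(g,h)
round 1: derive anc(h,a) via R0 from knows(h,a)
round 1: derive anc(h,d) via R0 from knows(h,d)
round 1: derive anc(i,e) via R0 from knows(i,e)
round 1: derive anc(a,f) via R2 from knows(a,e), red(e,f)
round 1: derive anc(a,g) via R2 from knows(a,e), red(e,g)
round 1: derive anc(d,f) via R2 from knows(d,e), red(e,f)
round 1: derive anc(d,g) via R2 from knows(d,e), red(e,g)
round 1: derive anc(d,i) via R2 from knows(d,j), red(j,i)
round 1: derive anc(g,i) via R2 from knows(g,a), red(a,i)
round 1: derive anc(h,e) via R2 from knows(h,d), red(d,e)
round 1: derive anc(h,i) via R2 from knows(h,a), red(a,i)
round 1: derive anc(i,f) via R2 from knows(i,e), red(e,f)
round 1: derive anc(i,g) via R2 from knows(i,e), red(e,g)
round 2: derive anc(a,a) via R1 from anc(a,g), anc(g,a)
round 2: derive anc(a,h) via R1 from anc(a,e), anc(e,h)
round 2: derive anc(a,i) via R1 from anc(a,g), anc(g,i)
round 2: derive anc(d,a) via R1 from anc(d,g), anc(g,a)
round 2: derive anc(d,h) via R1 from anc(d,e), anc(e,h)
round 2: derive anc(e,a) via R1 from anc(e,g), anc(g,a)
round 2: derive anc(e,d) via R1 from anc(e,h), anc(h,d)
round 2: derive anc(e,i) via R1 from anc(e,g), anc(g,i)
round 2: derive anc(g,d) via R1 from anc(g,h), anc(h,d)
round 2: derive anc(g,e) via R1 from anc(g,a), anc(a,e)
round 2: derive anc(g,f) via R1 from anc(g,a), anc(a,f)
round 2: derive anc(g,g) via R1 from anc(g,a), anc(a,g)
round 2: derive anc(h,f) via R1 from anc(h,a), anc(a,f)
round 2: derive anc(h,g) via R1 from anc(h,a), anc(a,g)
round 2: derive anc(h,h) via R1 from anc(h,e), anc(e,h)
round 2: derive anc(h,j) via R1 from anc(h,d), anc(d,j)
round 2: derive anc(i,a) via R1 from anc(i,g), anc(g,a)
round 2: derive anc(i,h) via R1 from anc(i,e), anc(e,h)
round 2: derive anc(i,i) via R1 from anc(i,g), anc(g,i)
round 2: derive path(a) via R3 from anc(a,e), anc(e,e)
round 2: derive path(d) via R3 from anc(d,e), anc(e,e)
round 2: derive path(e) via R3 from anc(e,e), anc(e,e)
round 2: derive path(g) via R3 from anc(g,a), anc(a,e)
round 2: derive path(h) via R3 from anc(h,a), anc(a,e)
round 2: derive path(i) via R3 from anc(i,e), anc(e,e)
round 3: derive anc(a,d) via R1 from anc(a,e), anc(e,d)
round 3: derive anc(a,j) via R1 from anc(a,h), anc(h,j)
round 3: derive anc(d,d) via R1 from anc(d,e), anc(e,d)
round 3: derive anc(e,j) via R1 from anc(e,d), anc(d,j)
round 3: derive anc(g,j) via R1 from anc(g,d), anc(d,j)
round 3: derive anc(i,d) via R1 from anc(i,e), anc(e,d)
round 3: derive anc(i,j) via R1 from anc(i,h), anc(h,j)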